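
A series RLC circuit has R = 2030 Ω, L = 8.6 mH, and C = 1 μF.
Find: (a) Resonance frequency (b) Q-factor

Step 1 — Resonance condition Im(Z)=0 gives ω₀ = 1/√(LC).
Step 2 — ω₀ = 1/√(0.0086·1e-06) = 1.078e+04 rad/s.
Step 3 — f₀ = ω₀/(2π) = 1716 Hz.
Step 4 — Series Q: Q = ω₀L/R = 1.078e+04·0.0086/2030 = 0.04568.

(a) f₀ = 1716 Hz  (b) Q = 0.04568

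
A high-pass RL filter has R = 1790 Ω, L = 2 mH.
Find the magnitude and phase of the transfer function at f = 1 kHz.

Step 1 — Angular frequency: ω = 2π·1000 = 6283 rad/s.
Step 2 — Transfer function: H(jω) = jωL/(R + jωL).
Step 3 — Numerator jωL = j·12.57; denominator R + jωL = 1790 + j12.57.
Step 4 — H = 4.928e-05 + j0.00702.
Step 5 — Magnitude: |H| = 0.00702 (-43.1 dB); phase: φ = 89.6°.

|H| = 0.00702 (-43.1 dB), φ = 89.6°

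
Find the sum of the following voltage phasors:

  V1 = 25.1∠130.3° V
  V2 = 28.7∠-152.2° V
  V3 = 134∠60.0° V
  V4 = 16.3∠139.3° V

Step 1 — Convert each phasor to rectangular form:
  V1 = 25.1·(cos(130.3°) + j·sin(130.3°)) = -16.23 + j19.14 V
  V2 = 28.7·(cos(-152.2°) + j·sin(-152.2°)) = -25.39 - j13.39 V
  V3 = 134·(cos(60.0°) + j·sin(60.0°)) = 67 + j116 V
  V4 = 16.3·(cos(139.3°) + j·sin(139.3°)) = -12.36 + j10.63 V
Step 2 — Sum components: V_total = 13.02 + j132.4 V.
Step 3 — Convert to polar: |V_total| = 133.1 V, ∠V_total = 84.4°.

V_total = 133.1∠84.4° V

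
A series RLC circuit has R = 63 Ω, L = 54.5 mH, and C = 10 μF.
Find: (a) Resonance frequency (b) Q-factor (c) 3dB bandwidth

Step 1 — Resonance: ω₀ = 1/√(LC) = 1/√(0.0545·1e-05) = 1355 rad/s.
Step 2 — f₀ = ω₀/(2π) = 215.6 Hz.
Step 3 — Series Q: Q = ω₀L/R = 1355·0.0545/63 = 1.172.
Step 4 — Bandwidth: Δω = ω₀/Q = 1156 rad/s; BW = Δω/(2π) = 184 Hz.

(a) f₀ = 215.6 Hz  (b) Q = 1.172  (c) BW = 184 Hz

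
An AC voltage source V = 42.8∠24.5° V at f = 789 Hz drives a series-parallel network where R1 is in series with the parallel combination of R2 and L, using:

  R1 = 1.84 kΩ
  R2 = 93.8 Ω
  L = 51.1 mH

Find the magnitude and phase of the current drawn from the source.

Step 1 — Angular frequency: ω = 2π·f = 2π·789 = 4957 rad/s.
Step 2 — Component impedances:
  R1: Z = R = 1840 Ω
  R2: Z = R = 93.8 Ω
  L: Z = jωL = j·4957·0.0511 = 0 + j253.3 Ω
Step 3 — Parallel branch: R2 || L = 1/(1/R2 + 1/L) = 82.49 + j30.54 Ω.
Step 4 — Series with R1: Z_total = R1 + (R2 || L) = 1922 + j30.54 Ω = 1923∠0.9° Ω.
Step 5 — Source phasor: V = 42.8∠24.5° V = 38.95 + j17.75 V.
Step 6 — Ohm's law: I = V / Z_total = (38.95 + j17.75) / (1922 + j30.54) = 0.0204 + j0.008908 A.
Step 7 — Convert to polar: |I| = 0.02226 A, ∠I = 23.6°.

I = 0.02226∠23.6° A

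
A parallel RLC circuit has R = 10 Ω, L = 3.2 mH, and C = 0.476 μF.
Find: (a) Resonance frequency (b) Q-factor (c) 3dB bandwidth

Step 1 — Resonance: ω₀ = 1/√(LC) = 1/√(0.0032·4.76e-07) = 2.562e+04 rad/s.
Step 2 — f₀ = ω₀/(2π) = 4078 Hz.
Step 3 — Parallel Q: Q = R/(ω₀L) = 10/(2.562e+04·0.0032) = 0.122.
Step 4 — Bandwidth: Δω = ω₀/Q = 2.101e+05 rad/s; BW = Δω/(2π) = 3.344e+04 Hz.

(a) f₀ = 4078 Hz  (b) Q = 0.122  (c) BW = 3.344e+04 Hz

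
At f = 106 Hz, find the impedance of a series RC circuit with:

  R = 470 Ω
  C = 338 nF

Step 1 — Angular frequency: ω = 2π·f = 2π·106 = 666 rad/s.
Step 2 — Component impedances:
  R: Z = R = 470 Ω
  C: Z = 1/(jωC) = -j/(ω·C) = 0 - j4442 Ω
Step 3 — Series combination: Z_total = R + C = 470 - j4442 Ω = 4467∠-84.0° Ω.

Z = 470 - j4442 Ω = 4467∠-84.0° Ω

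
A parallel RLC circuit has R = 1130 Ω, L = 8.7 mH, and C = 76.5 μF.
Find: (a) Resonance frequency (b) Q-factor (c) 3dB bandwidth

Step 1 — Resonance: ω₀ = 1/√(LC) = 1/√(0.0087·7.65e-05) = 1226 rad/s.
Step 2 — f₀ = ω₀/(2π) = 195.1 Hz.
Step 3 — Parallel Q: Q = R/(ω₀L) = 1130/(1226·0.0087) = 106.
Step 4 — Bandwidth: Δω = ω₀/Q = 11.57 rad/s; BW = Δω/(2π) = 1.841 Hz.

(a) f₀ = 195.1 Hz  (b) Q = 106  (c) BW = 1.841 Hz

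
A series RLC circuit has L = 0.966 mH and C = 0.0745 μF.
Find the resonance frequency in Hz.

Step 1 — Resonance condition Im(Z)=0 gives ω₀ = 1/√(LC).
Step 2 — ω₀ = 1/√(0.000966·7.45e-08) = 1.179e+05 rad/s.
Step 3 — f₀ = ω₀/(2π) = 1.876e+04 Hz.

f₀ = 1.876e+04 Hz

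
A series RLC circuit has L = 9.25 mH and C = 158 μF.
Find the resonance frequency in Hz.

Step 1 — Resonance condition Im(Z)=0 gives ω₀ = 1/√(LC).
Step 2 — ω₀ = 1/√(0.00925·0.000158) = 827.2 rad/s.
Step 3 — f₀ = ω₀/(2π) = 131.6 Hz.

f₀ = 131.6 Hz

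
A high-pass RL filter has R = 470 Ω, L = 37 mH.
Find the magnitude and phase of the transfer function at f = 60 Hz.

Step 1 — Angular frequency: ω = 2π·60 = 377 rad/s.
Step 2 — Transfer function: H(jω) = jωL/(R + jωL).
Step 3 — Numerator jωL = j·13.95; denominator R + jωL = 470 + j13.95.
Step 4 — H = 0.00088 + j0.02965.
Step 5 — Magnitude: |H| = 0.02966 (-30.6 dB); phase: φ = 88.3°.

|H| = 0.02966 (-30.6 dB), φ = 88.3°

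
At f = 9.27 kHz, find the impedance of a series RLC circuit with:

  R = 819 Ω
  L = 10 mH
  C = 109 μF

Step 1 — Angular frequency: ω = 2π·f = 2π·9270 = 5.825e+04 rad/s.
Step 2 — Component impedances:
  R: Z = R = 819 Ω
  L: Z = jωL = j·5.825e+04·0.01 = 0 + j582.5 Ω
  C: Z = 1/(jωC) = -j/(ω·C) = 0 - j0.1575 Ω
Step 3 — Series combination: Z_total = R + L + C = 819 + j582.3 Ω = 1005∠35.4° Ω.

Z = 819 + j582.3 Ω = 1005∠35.4° Ω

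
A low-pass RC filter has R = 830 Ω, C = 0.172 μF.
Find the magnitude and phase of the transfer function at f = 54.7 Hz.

Step 1 — Angular frequency: ω = 2π·54.7 = 343.7 rad/s.
Step 2 — Transfer function: H(jω) = 1/(1 + jωRC).
Step 3 — Denominator: 1 + jωRC = 1 + j·343.7·830·1.72e-07 = 1 + j0.04907.
Step 4 — H = 0.9976 - j0.04895.
Step 5 — Magnitude: |H| = 0.9988 (-0.0 dB); phase: φ = -2.8°.

|H| = 0.9988 (-0.0 dB), φ = -2.8°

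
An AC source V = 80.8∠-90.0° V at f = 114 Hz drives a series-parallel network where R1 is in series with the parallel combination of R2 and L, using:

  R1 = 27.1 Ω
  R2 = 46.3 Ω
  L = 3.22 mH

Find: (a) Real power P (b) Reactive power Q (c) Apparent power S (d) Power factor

Step 1 — Angular frequency: ω = 2π·f = 2π·114 = 716.3 rad/s.
Step 2 — Component impedances:
  R1: Z = R = 27.1 Ω
  R2: Z = R = 46.3 Ω
  L: Z = jωL = j·716.3·0.00322 = 0 + j2.306 Ω
Step 3 — Parallel branch: R2 || L = 1/(1/R2 + 1/L) = 0.1146 + j2.301 Ω.
Step 4 — Series with R1: Z_total = R1 + (R2 || L) = 27.21 + j2.301 Ω = 27.31∠4.8° Ω.
Step 5 — Source phasor: V = 80.8∠-90.0° V = 0 - j80.8 V.
Step 6 — Current: I = V / Z = -0.2492 - j2.948 A = 2.958∠-94.8° A.
Step 7 — Complex power: S = V·I* = 238.2 + j20.14 VA.
Step 8 — Real power: P = Re(S) = 238.2 W.
Step 9 — Reactive power: Q = Im(S) = 20.14 VAR.
Step 10 — Apparent power: |S| = 239 VA.
Step 11 — Power factor: PF = P/|S| = 0.9964 (lagging).

(a) P = 238.2 W  (b) Q = 20.14 VAR  (c) S = 239 VA  (d) PF = 0.9964 (lagging)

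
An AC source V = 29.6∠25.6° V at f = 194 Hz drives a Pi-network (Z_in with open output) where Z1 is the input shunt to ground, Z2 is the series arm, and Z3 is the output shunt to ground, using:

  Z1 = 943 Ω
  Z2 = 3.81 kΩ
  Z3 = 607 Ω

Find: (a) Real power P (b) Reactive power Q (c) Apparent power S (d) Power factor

Step 1 — Angular frequency: ω = 2π·f = 2π·194 = 1219 rad/s.
Step 2 — Component impedances:
  Z1: Z = R = 943 Ω
  Z2: Z = R = 3810 Ω
  Z3: Z = R = 607 Ω
Step 3 — With open output, the series arm Z2 and the output shunt Z3 appear in series to ground: Z2 + Z3 = 4417 Ω.
Step 4 — Parallel with input shunt Z1: Z_in = Z1 || (Z2 + Z3) = 777.1 Ω = 777.1∠0.0° Ω.
Step 5 — Source phasor: V = 29.6∠25.6° V = 26.69 + j12.79 V.
Step 6 — Current: I = V / Z = 0.03435 + j0.01646 A = 0.03809∠25.6° A.
Step 7 — Complex power: S = V·I* = 1.127 VA.
Step 8 — Real power: P = Re(S) = 1.127 W.
Step 9 — Reactive power: Q = Im(S) = 0 VAR.
Step 10 — Apparent power: |S| = 1.127 VA.
Step 11 — Power factor: PF = P/|S| = 1 (unity).

(a) P = 1.127 W  (b) Q = 0 VAR  (c) S = 1.127 VA  (d) PF = 1 (unity)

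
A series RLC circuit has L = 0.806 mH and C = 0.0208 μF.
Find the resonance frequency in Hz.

Step 1 — Resonance condition Im(Z)=0 gives ω₀ = 1/√(LC).
Step 2 — ω₀ = 1/√(0.000806·2.08e-08) = 2.442e+05 rad/s.
Step 3 — f₀ = ω₀/(2π) = 3.887e+04 Hz.

f₀ = 3.887e+04 Hz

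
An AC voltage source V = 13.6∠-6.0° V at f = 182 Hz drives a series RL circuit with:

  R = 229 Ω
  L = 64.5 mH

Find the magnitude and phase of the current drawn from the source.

Step 1 — Angular frequency: ω = 2π·f = 2π·182 = 1144 rad/s.
Step 2 — Component impedances:
  R: Z = R = 229 Ω
  L: Z = jωL = j·1144·0.0645 = 0 + j73.76 Ω
Step 3 — Series combination: Z_total = R + L = 229 + j73.76 Ω = 240.6∠17.9° Ω.
Step 4 — Source phasor: V = 13.6∠-6.0° V = 13.53 - j1.422 V.
Step 5 — Ohm's law: I = V / Z_total = (13.53 - j1.422) / (229 + j73.76) = 0.0517 - j0.02286 A.
Step 6 — Convert to polar: |I| = 0.05653 A, ∠I = -23.9°.

I = 0.05653∠-23.9° A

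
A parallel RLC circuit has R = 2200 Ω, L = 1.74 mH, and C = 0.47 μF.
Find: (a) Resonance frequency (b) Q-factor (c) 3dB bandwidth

Step 1 — Resonance: ω₀ = 1/√(LC) = 1/√(0.00174·4.7e-07) = 3.497e+04 rad/s.
Step 2 — f₀ = ω₀/(2π) = 5565 Hz.
Step 3 — Parallel Q: Q = R/(ω₀L) = 2200/(3.497e+04·0.00174) = 36.16.
Step 4 — Bandwidth: Δω = ω₀/Q = 967.1 rad/s; BW = Δω/(2π) = 153.9 Hz.

(a) f₀ = 5565 Hz  (b) Q = 36.16  (c) BW = 153.9 Hz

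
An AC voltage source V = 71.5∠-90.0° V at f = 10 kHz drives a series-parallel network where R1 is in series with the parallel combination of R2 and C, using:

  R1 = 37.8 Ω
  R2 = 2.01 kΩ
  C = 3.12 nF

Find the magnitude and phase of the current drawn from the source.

Step 1 — Angular frequency: ω = 2π·f = 2π·1e+04 = 6.283e+04 rad/s.
Step 2 — Component impedances:
  R1: Z = R = 37.8 Ω
  R2: Z = R = 2010 Ω
  C: Z = 1/(jωC) = -j/(ω·C) = 0 - j5101 Ω
Step 3 — Parallel branch: R2 || C = 1/(1/R2 + 1/C) = 1740 - j685.6 Ω.
Step 4 — Series with R1: Z_total = R1 + (R2 || C) = 1778 - j685.6 Ω = 1905∠-21.1° Ω.
Step 5 — Source phasor: V = 71.5∠-90.0° V = 0 - j71.5 V.
Step 6 — Ohm's law: I = V / Z_total = (0 - j71.5) / (1778 - j685.6) = 0.0135 - j0.03501 A.
Step 7 — Convert to polar: |I| = 0.03753 A, ∠I = -68.9°.

I = 0.03753∠-68.9° A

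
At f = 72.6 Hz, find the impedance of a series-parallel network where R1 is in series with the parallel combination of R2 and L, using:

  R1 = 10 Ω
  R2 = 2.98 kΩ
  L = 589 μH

Step 1 — Angular frequency: ω = 2π·f = 2π·72.6 = 456.2 rad/s.
Step 2 — Component impedances:
  R1: Z = R = 10 Ω
  R2: Z = R = 2980 Ω
  L: Z = jωL = j·456.2·0.000589 = 0 + j0.2687 Ω
Step 3 — Parallel branch: R2 || L = 1/(1/R2 + 1/L) = 2.422e-05 + j0.2687 Ω.
Step 4 — Series with R1: Z_total = R1 + (R2 || L) = 10 + j0.2687 Ω = 10∠1.5° Ω.

Z = 10 + j0.2687 Ω = 10∠1.5° Ω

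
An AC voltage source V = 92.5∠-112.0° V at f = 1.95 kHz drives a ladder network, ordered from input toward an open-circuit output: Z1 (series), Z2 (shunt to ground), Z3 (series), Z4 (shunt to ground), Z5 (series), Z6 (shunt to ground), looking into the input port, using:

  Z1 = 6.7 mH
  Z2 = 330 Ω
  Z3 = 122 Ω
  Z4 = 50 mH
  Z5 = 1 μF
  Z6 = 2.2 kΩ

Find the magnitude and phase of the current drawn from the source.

Step 1 — Angular frequency: ω = 2π·f = 2π·1950 = 1.225e+04 rad/s.
Step 2 — Component impedances:
  Z1: Z = jωL = j·1.225e+04·0.0067 = 0 + j82.09 Ω
  Z2: Z = R = 330 Ω
  Z3: Z = R = 122 Ω
  Z4: Z = jωL = j·1.225e+04·0.05 = 0 + j612.6 Ω
  Z5: Z = 1/(jωC) = -j/(ω·C) = 0 - j81.62 Ω
  Z6: Z = R = 2200 Ω
Step 3 — Ladder network (open output): work backward from the far end, alternating series and parallel combinations. Z_in = 235.3 + j170.7 Ω = 290.7∠36.0° Ω.
Step 4 — Source phasor: V = 92.5∠-112.0° V = -34.65 - j85.76 V.
Step 5 — Ohm's law: I = V / Z_total = (-34.65 - j85.76) / (235.3 + j170.7) = -0.2697 - j0.1688 A.
Step 6 — Convert to polar: |I| = 0.3182 A, ∠I = -148.0°.

I = 0.3182∠-148.0° A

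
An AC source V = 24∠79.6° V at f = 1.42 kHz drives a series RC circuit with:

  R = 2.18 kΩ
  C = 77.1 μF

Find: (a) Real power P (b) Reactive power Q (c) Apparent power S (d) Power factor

Step 1 — Angular frequency: ω = 2π·f = 2π·1420 = 8922 rad/s.
Step 2 — Component impedances:
  R: Z = R = 2180 Ω
  C: Z = 1/(jωC) = -j/(ω·C) = 0 - j1.454 Ω
Step 3 — Series combination: Z_total = R + C = 2180 - j1.454 Ω = 2180∠-0.0° Ω.
Step 4 — Source phasor: V = 24∠79.6° V = 4.332 + j23.61 V.
Step 5 — Current: I = V / Z = 0.00198 + j0.01083 A = 0.01101∠79.6° A.
Step 6 — Complex power: S = V·I* = 0.2642 - j0.0001762 VA.
Step 7 — Real power: P = Re(S) = 0.2642 W.
Step 8 — Reactive power: Q = Im(S) = -0.0001762 VAR.
Step 9 — Apparent power: |S| = 0.2642 VA.
Step 10 — Power factor: PF = P/|S| = 1 (leading).

(a) P = 0.2642 W  (b) Q = -0.0001762 VAR  (c) S = 0.2642 VA  (d) PF = 1 (leading)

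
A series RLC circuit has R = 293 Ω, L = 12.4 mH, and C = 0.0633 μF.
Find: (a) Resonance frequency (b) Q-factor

Step 1 — Resonance condition Im(Z)=0 gives ω₀ = 1/√(LC).
Step 2 — ω₀ = 1/√(0.0124·6.33e-08) = 3.569e+04 rad/s.
Step 3 — f₀ = ω₀/(2π) = 5681 Hz.
Step 4 — Series Q: Q = ω₀L/R = 3.569e+04·0.0124/293 = 1.511.

(a) f₀ = 5681 Hz  (b) Q = 1.511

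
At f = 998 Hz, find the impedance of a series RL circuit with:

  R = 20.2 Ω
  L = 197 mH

Step 1 — Angular frequency: ω = 2π·f = 2π·998 = 6271 rad/s.
Step 2 — Component impedances:
  R: Z = R = 20.2 Ω
  L: Z = jωL = j·6271·0.197 = 0 + j1235 Ω
Step 3 — Series combination: Z_total = R + L = 20.2 + j1235 Ω = 1235∠89.1° Ω.

Z = 20.2 + j1235 Ω = 1235∠89.1° Ω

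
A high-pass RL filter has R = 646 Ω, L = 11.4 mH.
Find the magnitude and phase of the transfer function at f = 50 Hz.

Step 1 — Angular frequency: ω = 2π·50 = 314.2 rad/s.
Step 2 — Transfer function: H(jω) = jωL/(R + jωL).
Step 3 — Numerator jωL = j·3.581; denominator R + jωL = 646 + j3.581.
Step 4 — H = 3.073e-05 + j0.005544.
Step 5 — Magnitude: |H| = 0.005544 (-45.1 dB); phase: φ = 89.7°.

|H| = 0.005544 (-45.1 dB), φ = 89.7°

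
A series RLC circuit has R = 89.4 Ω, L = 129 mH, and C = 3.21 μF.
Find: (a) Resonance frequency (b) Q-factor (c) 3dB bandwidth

Step 1 — Resonance: ω₀ = 1/√(LC) = 1/√(0.129·3.21e-06) = 1554 rad/s.
Step 2 — f₀ = ω₀/(2π) = 247.3 Hz.
Step 3 — Series Q: Q = ω₀L/R = 1554·0.129/89.4 = 2.242.
Step 4 — Bandwidth: Δω = ω₀/Q = 693 rad/s; BW = Δω/(2π) = 110.3 Hz.

(a) f₀ = 247.3 Hz  (b) Q = 2.242  (c) BW = 110.3 Hz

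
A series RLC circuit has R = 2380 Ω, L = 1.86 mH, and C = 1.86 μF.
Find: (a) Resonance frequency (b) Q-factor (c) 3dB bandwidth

Step 1 — Resonance: ω₀ = 1/√(LC) = 1/√(0.00186·1.86e-06) = 1.7e+04 rad/s.
Step 2 — f₀ = ω₀/(2π) = 2706 Hz.
Step 3 — Series Q: Q = ω₀L/R = 1.7e+04·0.00186/2380 = 0.01329.
Step 4 — Bandwidth: Δω = ω₀/Q = 1.28e+06 rad/s; BW = Δω/(2π) = 2.036e+05 Hz.

(a) f₀ = 2706 Hz  (b) Q = 0.01329  (c) BW = 2.036e+05 Hz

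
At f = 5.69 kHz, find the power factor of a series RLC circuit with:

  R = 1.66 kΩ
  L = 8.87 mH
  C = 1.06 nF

Step 1 — Angular frequency: ω = 2π·f = 2π·5690 = 3.575e+04 rad/s.
Step 2 — Component impedances:
  R: Z = R = 1660 Ω
  L: Z = jωL = j·3.575e+04·0.00887 = 0 + j317.1 Ω
  C: Z = 1/(jωC) = -j/(ω·C) = 0 - j2.639e+04 Ω
Step 3 — Series combination: Z_total = R + L + C = 1660 - j2.607e+04 Ω = 2.612e+04∠-86.4° Ω.
Step 4 — Power factor: PF = cos(φ) = Re(Z)/|Z| = 1660/26123.4 = 0.06354.
Step 5 — Type: Im(Z) = -2.607e+04 ⇒ leading (phase φ = -86.4°).

PF = 0.06354 (leading, φ = -86.4°)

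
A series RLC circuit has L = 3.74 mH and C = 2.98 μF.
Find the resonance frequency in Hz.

Step 1 — Resonance condition Im(Z)=0 gives ω₀ = 1/√(LC).
Step 2 — ω₀ = 1/√(0.00374·2.98e-06) = 9472 rad/s.
Step 3 — f₀ = ω₀/(2π) = 1508 Hz.

f₀ = 1508 Hz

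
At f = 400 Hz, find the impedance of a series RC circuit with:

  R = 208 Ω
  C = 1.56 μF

Step 1 — Angular frequency: ω = 2π·f = 2π·400 = 2513 rad/s.
Step 2 — Component impedances:
  R: Z = R = 208 Ω
  C: Z = 1/(jωC) = -j/(ω·C) = 0 - j255.1 Ω
Step 3 — Series combination: Z_total = R + C = 208 - j255.1 Ω = 329.1∠-50.8° Ω.

Z = 208 - j255.1 Ω = 329.1∠-50.8° Ω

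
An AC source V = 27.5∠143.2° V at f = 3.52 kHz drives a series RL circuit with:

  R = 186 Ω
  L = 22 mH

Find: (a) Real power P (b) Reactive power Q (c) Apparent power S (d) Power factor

Step 1 — Angular frequency: ω = 2π·f = 2π·3520 = 2.212e+04 rad/s.
Step 2 — Component impedances:
  R: Z = R = 186 Ω
  L: Z = jωL = j·2.212e+04·0.022 = 0 + j486.6 Ω
Step 3 — Series combination: Z_total = R + L = 186 + j486.6 Ω = 520.9∠69.1° Ω.
Step 4 — Source phasor: V = 27.5∠143.2° V = -22.02 + j16.47 V.
Step 5 — Current: I = V / Z = 0.01445 + j0.05078 A = 0.05279∠74.1° A.
Step 6 — Complex power: S = V·I* = 0.5184 + j1.356 VA.
Step 7 — Real power: P = Re(S) = 0.5184 W.
Step 8 — Reactive power: Q = Im(S) = 1.356 VAR.
Step 9 — Apparent power: |S| = 1.452 VA.
Step 10 — Power factor: PF = P/|S| = 0.3571 (lagging).

(a) P = 0.5184 W  (b) Q = 1.356 VAR  (c) S = 1.452 VA  (d) PF = 0.3571 (lagging)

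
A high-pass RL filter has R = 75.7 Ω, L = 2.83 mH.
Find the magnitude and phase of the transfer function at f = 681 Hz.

Step 1 — Angular frequency: ω = 2π·681 = 4279 rad/s.
Step 2 — Transfer function: H(jω) = jωL/(R + jωL).
Step 3 — Numerator jωL = j·12.11; denominator R + jωL = 75.7 + j12.11.
Step 4 — H = 0.02495 + j0.156.
Step 5 — Magnitude: |H| = 0.158 (-16.0 dB); phase: φ = 80.9°.

|H| = 0.158 (-16.0 dB), φ = 80.9°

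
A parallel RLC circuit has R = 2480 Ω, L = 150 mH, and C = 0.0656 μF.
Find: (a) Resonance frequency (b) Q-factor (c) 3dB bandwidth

Step 1 — Resonance: ω₀ = 1/√(LC) = 1/√(0.15·6.56e-08) = 1.008e+04 rad/s.
Step 2 — f₀ = ω₀/(2π) = 1604 Hz.
Step 3 — Parallel Q: Q = R/(ω₀L) = 2480/(1.008e+04·0.15) = 1.64.
Step 4 — Bandwidth: Δω = ω₀/Q = 6147 rad/s; BW = Δω/(2π) = 978.3 Hz.

(a) f₀ = 1604 Hz  (b) Q = 1.64  (c) BW = 978.3 Hz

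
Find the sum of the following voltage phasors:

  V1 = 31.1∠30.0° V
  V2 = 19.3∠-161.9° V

Step 1 — Convert each phasor to rectangular form:
  V1 = 31.1·(cos(30.0°) + j·sin(30.0°)) = 26.93 + j15.55 V
  V2 = 19.3·(cos(-161.9°) + j·sin(-161.9°)) = -18.34 - j5.996 V
Step 2 — Sum components: V_total = 8.588 + j9.554 V.
Step 3 — Convert to polar: |V_total| = 12.85 V, ∠V_total = 48.0°.

V_total = 12.85∠48.0° V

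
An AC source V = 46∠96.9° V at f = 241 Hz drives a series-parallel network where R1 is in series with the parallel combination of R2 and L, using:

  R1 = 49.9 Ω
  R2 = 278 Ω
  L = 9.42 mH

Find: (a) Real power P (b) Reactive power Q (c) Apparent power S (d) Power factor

Step 1 — Angular frequency: ω = 2π·f = 2π·241 = 1514 rad/s.
Step 2 — Component impedances:
  R1: Z = R = 49.9 Ω
  R2: Z = R = 278 Ω
  L: Z = jωL = j·1514·0.00942 = 0 + j14.26 Ω
Step 3 — Parallel branch: R2 || L = 1/(1/R2 + 1/L) = 0.73 + j14.23 Ω.
Step 4 — Series with R1: Z_total = R1 + (R2 || L) = 50.63 + j14.23 Ω = 52.59∠15.7° Ω.
Step 5 — Source phasor: V = 46∠96.9° V = -5.526 + j45.67 V.
Step 6 — Current: I = V / Z = 0.1337 + j0.8644 A = 0.8747∠81.2° A.
Step 7 — Complex power: S = V·I* = 38.73 + j10.88 VA.
Step 8 — Real power: P = Re(S) = 38.73 W.
Step 9 — Reactive power: Q = Im(S) = 10.88 VAR.
Step 10 — Apparent power: |S| = 40.24 VA.
Step 11 — Power factor: PF = P/|S| = 0.9627 (lagging).

(a) P = 38.73 W  (b) Q = 10.88 VAR  (c) S = 40.24 VA  (d) PF = 0.9627 (lagging)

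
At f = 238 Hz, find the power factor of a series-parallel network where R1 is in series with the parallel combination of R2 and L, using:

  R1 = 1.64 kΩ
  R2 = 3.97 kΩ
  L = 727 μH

Step 1 — Angular frequency: ω = 2π·f = 2π·238 = 1495 rad/s.
Step 2 — Component impedances:
  R1: Z = R = 1640 Ω
  R2: Z = R = 3970 Ω
  L: Z = jωL = j·1495·0.000727 = 0 + j1.087 Ω
Step 3 — Parallel branch: R2 || L = 1/(1/R2 + 1/L) = 0.0002977 + j1.087 Ω.
Step 4 — Series with R1: Z_total = R1 + (R2 || L) = 1640 + j1.087 Ω = 1640∠0.0° Ω.
Step 5 — Power factor: PF = cos(φ) = Re(Z)/|Z| = 1640/1640 = 1.
Step 6 — Type: Im(Z) = 1.087 ⇒ lagging (phase φ = 0.0°).

PF = 1 (lagging, φ = 0.0°)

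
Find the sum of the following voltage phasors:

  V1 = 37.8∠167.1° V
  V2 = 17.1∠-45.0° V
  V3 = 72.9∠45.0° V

Step 1 — Convert each phasor to rectangular form:
  V1 = 37.8·(cos(167.1°) + j·sin(167.1°)) = -36.85 + j8.439 V
  V2 = 17.1·(cos(-45.0°) + j·sin(-45.0°)) = 12.09 - j12.09 V
  V3 = 72.9·(cos(45.0°) + j·sin(45.0°)) = 51.55 + j51.55 V
Step 2 — Sum components: V_total = 26.79 + j47.9 V.
Step 3 — Convert to polar: |V_total| = 54.88 V, ∠V_total = 60.8°.

V_total = 54.88∠60.8° V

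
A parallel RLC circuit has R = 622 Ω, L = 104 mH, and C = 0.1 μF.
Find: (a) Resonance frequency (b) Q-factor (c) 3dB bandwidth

Step 1 — Resonance: ω₀ = 1/√(LC) = 1/√(0.104·1e-07) = 9806 rad/s.
Step 2 — f₀ = ω₀/(2π) = 1561 Hz.
Step 3 — Parallel Q: Q = R/(ω₀L) = 622/(9806·0.104) = 0.6099.
Step 4 — Bandwidth: Δω = ω₀/Q = 1.608e+04 rad/s; BW = Δω/(2π) = 2559 Hz.

(a) f₀ = 1561 Hz  (b) Q = 0.6099  (c) BW = 2559 Hz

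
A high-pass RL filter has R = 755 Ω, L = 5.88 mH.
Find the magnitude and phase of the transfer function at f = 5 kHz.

Step 1 — Angular frequency: ω = 2π·5000 = 3.142e+04 rad/s.
Step 2 — Transfer function: H(jω) = jωL/(R + jωL).
Step 3 — Numerator jωL = j·184.7; denominator R + jωL = 755 + j184.7.
Step 4 — H = 0.05648 + j0.2309.
Step 5 — Magnitude: |H| = 0.2377 (-12.5 dB); phase: φ = 76.3°.

|H| = 0.2377 (-12.5 dB), φ = 76.3°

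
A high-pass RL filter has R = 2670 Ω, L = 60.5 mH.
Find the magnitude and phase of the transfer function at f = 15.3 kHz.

Step 1 — Angular frequency: ω = 2π·1.53e+04 = 9.613e+04 rad/s.
Step 2 — Transfer function: H(jω) = jωL/(R + jωL).
Step 3 — Numerator jωL = j·5816; denominator R + jωL = 2670 + j5816.
Step 4 — H = 0.8259 + j0.3792.
Step 5 — Magnitude: |H| = 0.9088 (-0.8 dB); phase: φ = 24.7°.

|H| = 0.9088 (-0.8 dB), φ = 24.7°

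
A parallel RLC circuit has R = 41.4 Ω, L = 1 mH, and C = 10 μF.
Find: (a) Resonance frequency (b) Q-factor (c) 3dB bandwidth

Step 1 — Resonance: ω₀ = 1/√(LC) = 1/√(0.001·1e-05) = 1e+04 rad/s.
Step 2 — f₀ = ω₀/(2π) = 1592 Hz.
Step 3 — Parallel Q: Q = R/(ω₀L) = 41.4/(1e+04·0.001) = 4.14.
Step 4 — Bandwidth: Δω = ω₀/Q = 2415 rad/s; BW = Δω/(2π) = 384.4 Hz.

(a) f₀ = 1592 Hz  (b) Q = 4.14  (c) BW = 384.4 Hz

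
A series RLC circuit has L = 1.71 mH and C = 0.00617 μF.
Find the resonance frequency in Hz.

Step 1 — Resonance condition Im(Z)=0 gives ω₀ = 1/√(LC).
Step 2 — ω₀ = 1/√(0.00171·6.17e-09) = 3.079e+05 rad/s.
Step 3 — f₀ = ω₀/(2π) = 4.9e+04 Hz.

f₀ = 4.9e+04 Hz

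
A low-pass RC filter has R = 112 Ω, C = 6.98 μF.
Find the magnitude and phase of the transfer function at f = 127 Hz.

Step 1 — Angular frequency: ω = 2π·127 = 798 rad/s.
Step 2 — Transfer function: H(jω) = 1/(1 + jωRC).
Step 3 — Denominator: 1 + jωRC = 1 + j·798·112·6.98e-06 = 1 + j0.6238.
Step 4 — H = 0.7199 - j0.4491.
Step 5 — Magnitude: |H| = 0.8484 (-1.4 dB); phase: φ = -32.0°.

|H| = 0.8484 (-1.4 dB), φ = -32.0°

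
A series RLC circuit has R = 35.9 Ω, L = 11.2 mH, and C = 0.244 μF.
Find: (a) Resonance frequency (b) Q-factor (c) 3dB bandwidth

Step 1 — Resonance: ω₀ = 1/√(LC) = 1/√(0.0112·2.44e-07) = 1.913e+04 rad/s.
Step 2 — f₀ = ω₀/(2π) = 3045 Hz.
Step 3 — Series Q: Q = ω₀L/R = 1.913e+04·0.0112/35.9 = 5.968.
Step 4 — Bandwidth: Δω = ω₀/Q = 3205 rad/s; BW = Δω/(2π) = 510.1 Hz.

(a) f₀ = 3045 Hz  (b) Q = 5.968  (c) BW = 510.1 Hz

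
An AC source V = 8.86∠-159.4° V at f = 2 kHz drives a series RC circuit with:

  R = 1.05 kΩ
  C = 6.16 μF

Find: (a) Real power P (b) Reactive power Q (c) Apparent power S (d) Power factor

Step 1 — Angular frequency: ω = 2π·f = 2π·2000 = 1.257e+04 rad/s.
Step 2 — Component impedances:
  R: Z = R = 1050 Ω
  C: Z = 1/(jωC) = -j/(ω·C) = 0 - j12.92 Ω
Step 3 — Series combination: Z_total = R + C = 1050 - j12.92 Ω = 1050∠-0.7° Ω.
Step 4 — Source phasor: V = 8.86∠-159.4° V = -8.293 - j3.117 V.
Step 5 — Current: I = V / Z = -0.007861 - j0.003066 A = 0.008437∠-158.7° A.
Step 6 — Complex power: S = V·I* = 0.07475 - j0.0009197 VA.
Step 7 — Real power: P = Re(S) = 0.07475 W.
Step 8 — Reactive power: Q = Im(S) = -0.0009197 VAR.
Step 9 — Apparent power: |S| = 0.07476 VA.
Step 10 — Power factor: PF = P/|S| = 0.9999 (leading).

(a) P = 0.07475 W  (b) Q = -0.0009197 VAR  (c) S = 0.07476 VA  (d) PF = 0.9999 (leading)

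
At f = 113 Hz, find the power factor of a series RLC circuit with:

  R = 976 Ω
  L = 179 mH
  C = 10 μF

Step 1 — Angular frequency: ω = 2π·f = 2π·113 = 710 rad/s.
Step 2 — Component impedances:
  R: Z = R = 976 Ω
  L: Z = jωL = j·710·0.179 = 0 + j127.1 Ω
  C: Z = 1/(jωC) = -j/(ω·C) = 0 - j140.8 Ω
Step 3 — Series combination: Z_total = R + L + C = 976 - j13.76 Ω = 976.1∠-0.8° Ω.
Step 4 — Power factor: PF = cos(φ) = Re(Z)/|Z| = 976/976.1 = 0.9999.
Step 5 — Type: Im(Z) = -13.76 ⇒ leading (phase φ = -0.8°).

PF = 0.9999 (leading, φ = -0.8°)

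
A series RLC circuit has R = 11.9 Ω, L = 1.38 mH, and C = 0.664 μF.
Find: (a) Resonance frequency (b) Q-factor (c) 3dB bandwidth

Step 1 — Resonance: ω₀ = 1/√(LC) = 1/√(0.00138·6.64e-07) = 3.304e+04 rad/s.
Step 2 — f₀ = ω₀/(2π) = 5258 Hz.
Step 3 — Series Q: Q = ω₀L/R = 3.304e+04·0.00138/11.9 = 3.831.
Step 4 — Bandwidth: Δω = ω₀/Q = 8623 rad/s; BW = Δω/(2π) = 1372 Hz.

(a) f₀ = 5258 Hz  (b) Q = 3.831  (c) BW = 1372 Hz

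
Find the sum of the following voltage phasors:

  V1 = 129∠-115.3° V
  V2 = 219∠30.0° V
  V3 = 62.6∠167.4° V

Step 1 — Convert each phasor to rectangular form:
  V1 = 129·(cos(-115.3°) + j·sin(-115.3°)) = -55.13 - j116.6 V
  V2 = 219·(cos(30.0°) + j·sin(30.0°)) = 189.7 + j109.5 V
  V3 = 62.6·(cos(167.4°) + j·sin(167.4°)) = -61.09 + j13.66 V
Step 2 — Sum components: V_total = 73.44 + j6.529 V.
Step 3 — Convert to polar: |V_total| = 73.73 V, ∠V_total = 5.1°.

V_total = 73.73∠5.1° V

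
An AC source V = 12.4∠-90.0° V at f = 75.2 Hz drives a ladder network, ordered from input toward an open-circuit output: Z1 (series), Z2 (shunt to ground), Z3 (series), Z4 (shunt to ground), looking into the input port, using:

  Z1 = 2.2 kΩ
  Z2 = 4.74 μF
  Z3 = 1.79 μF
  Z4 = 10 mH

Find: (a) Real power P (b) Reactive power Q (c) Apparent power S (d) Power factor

Step 1 — Angular frequency: ω = 2π·f = 2π·75.2 = 472.5 rad/s.
Step 2 — Component impedances:
  Z1: Z = R = 2200 Ω
  Z2: Z = 1/(jωC) = -j/(ω·C) = 0 - j446.5 Ω
  Z3: Z = 1/(jωC) = -j/(ω·C) = 0 - j1182 Ω
  Z4: Z = jωL = j·472.5·0.01 = 0 + j4.725 Ω
Step 3 — Ladder network (open output): work backward from the far end, alternating series and parallel combinations. Z_in = 2200 - j323.8 Ω = 2224∠-8.4° Ω.
Step 4 — Source phasor: V = 12.4∠-90.0° V = 0 - j12.4 V.
Step 5 — Current: I = V / Z = 0.0008119 - j0.005517 A = 0.005576∠-81.6° A.
Step 6 — Complex power: S = V·I* = 0.06841 - j0.01007 VA.
Step 7 — Real power: P = Re(S) = 0.06841 W.
Step 8 — Reactive power: Q = Im(S) = -0.01007 VAR.
Step 9 — Apparent power: |S| = 0.06915 VA.
Step 10 — Power factor: PF = P/|S| = 0.9893 (leading).

(a) P = 0.06841 W  (b) Q = -0.01007 VAR  (c) S = 0.06915 VA  (d) PF = 0.9893 (leading)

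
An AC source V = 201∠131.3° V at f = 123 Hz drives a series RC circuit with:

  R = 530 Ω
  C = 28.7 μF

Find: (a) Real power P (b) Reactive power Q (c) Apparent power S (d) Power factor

Step 1 — Angular frequency: ω = 2π·f = 2π·123 = 772.8 rad/s.
Step 2 — Component impedances:
  R: Z = R = 530 Ω
  C: Z = 1/(jωC) = -j/(ω·C) = 0 - j45.09 Ω
Step 3 — Series combination: Z_total = R + C = 530 - j45.09 Ω = 531.9∠-4.9° Ω.
Step 4 — Source phasor: V = 201∠131.3° V = -132.7 + j151 V.
Step 5 — Current: I = V / Z = -0.2726 + j0.2617 A = 0.3779∠136.2° A.
Step 6 — Complex power: S = V·I* = 75.68 - j6.438 VA.
Step 7 — Real power: P = Re(S) = 75.68 W.
Step 8 — Reactive power: Q = Im(S) = -6.438 VAR.
Step 9 — Apparent power: |S| = 75.95 VA.
Step 10 — Power factor: PF = P/|S| = 0.9964 (leading).

(a) P = 75.68 W  (b) Q = -6.438 VAR  (c) S = 75.95 VA  (d) PF = 0.9964 (leading)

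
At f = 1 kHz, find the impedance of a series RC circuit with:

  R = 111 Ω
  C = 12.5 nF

Step 1 — Angular frequency: ω = 2π·f = 2π·1000 = 6283 rad/s.
Step 2 — Component impedances:
  R: Z = R = 111 Ω
  C: Z = 1/(jωC) = -j/(ω·C) = 0 - j1.273e+04 Ω
Step 3 — Series combination: Z_total = R + C = 111 - j1.273e+04 Ω = 1.273e+04∠-89.5° Ω.

Z = 111 - j1.273e+04 Ω = 1.273e+04∠-89.5° Ω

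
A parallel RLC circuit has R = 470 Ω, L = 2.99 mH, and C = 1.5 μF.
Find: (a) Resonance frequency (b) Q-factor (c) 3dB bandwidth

Step 1 — Resonance: ω₀ = 1/√(LC) = 1/√(0.00299·1.5e-06) = 1.493e+04 rad/s.
Step 2 — f₀ = ω₀/(2π) = 2377 Hz.
Step 3 — Parallel Q: Q = R/(ω₀L) = 470/(1.493e+04·0.00299) = 10.53.
Step 4 — Bandwidth: Δω = ω₀/Q = 1418 rad/s; BW = Δω/(2π) = 225.8 Hz.

(a) f₀ = 2377 Hz  (b) Q = 10.53  (c) BW = 225.8 Hz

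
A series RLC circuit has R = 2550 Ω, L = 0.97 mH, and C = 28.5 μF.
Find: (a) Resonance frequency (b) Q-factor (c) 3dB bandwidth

Step 1 — Resonance: ω₀ = 1/√(LC) = 1/√(0.00097·2.85e-05) = 6014 rad/s.
Step 2 — f₀ = ω₀/(2π) = 957.2 Hz.
Step 3 — Series Q: Q = ω₀L/R = 6014·0.00097/2550 = 0.002288.
Step 4 — Bandwidth: Δω = ω₀/Q = 2.629e+06 rad/s; BW = Δω/(2π) = 4.184e+05 Hz.

(a) f₀ = 957.2 Hz  (b) Q = 0.002288  (c) BW = 4.184e+05 Hz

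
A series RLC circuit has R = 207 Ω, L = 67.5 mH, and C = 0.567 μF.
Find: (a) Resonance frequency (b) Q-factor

Step 1 — Resonance condition Im(Z)=0 gives ω₀ = 1/√(LC).
Step 2 — ω₀ = 1/√(0.0675·5.67e-07) = 5112 rad/s.
Step 3 — f₀ = ω₀/(2π) = 813.5 Hz.
Step 4 — Series Q: Q = ω₀L/R = 5112·0.0675/207 = 1.667.

(a) f₀ = 813.5 Hz  (b) Q = 1.667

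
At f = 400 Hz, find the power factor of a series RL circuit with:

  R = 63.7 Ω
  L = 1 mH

Step 1 — Angular frequency: ω = 2π·f = 2π·400 = 2513 rad/s.
Step 2 — Component impedances:
  R: Z = R = 63.7 Ω
  L: Z = jωL = j·2513·0.001 = 0 + j2.513 Ω
Step 3 — Series combination: Z_total = R + L = 63.7 + j2.513 Ω = 63.75∠2.3° Ω.
Step 4 — Power factor: PF = cos(φ) = Re(Z)/|Z| = 63.7/63.75 = 0.9992.
Step 5 — Type: Im(Z) = 2.513 ⇒ lagging (phase φ = 2.3°).

PF = 0.9992 (lagging, φ = 2.3°)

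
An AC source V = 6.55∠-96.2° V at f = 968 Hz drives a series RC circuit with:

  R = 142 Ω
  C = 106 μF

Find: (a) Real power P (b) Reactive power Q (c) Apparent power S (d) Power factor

Step 1 — Angular frequency: ω = 2π·f = 2π·968 = 6082 rad/s.
Step 2 — Component impedances:
  R: Z = R = 142 Ω
  C: Z = 1/(jωC) = -j/(ω·C) = 0 - j1.551 Ω
Step 3 — Series combination: Z_total = R + C = 142 - j1.551 Ω = 142∠-0.6° Ω.
Step 4 — Source phasor: V = 6.55∠-96.2° V = -0.7074 - j6.512 V.
Step 5 — Current: I = V / Z = -0.00448 - j0.04591 A = 0.04612∠-95.6° A.
Step 6 — Complex power: S = V·I* = 0.3021 - j0.0033 VA.
Step 7 — Real power: P = Re(S) = 0.3021 W.
Step 8 — Reactive power: Q = Im(S) = -0.0033 VAR.
Step 9 — Apparent power: |S| = 0.3021 VA.
Step 10 — Power factor: PF = P/|S| = 0.9999 (leading).

(a) P = 0.3021 W  (b) Q = -0.0033 VAR  (c) S = 0.3021 VA  (d) PF = 0.9999 (leading)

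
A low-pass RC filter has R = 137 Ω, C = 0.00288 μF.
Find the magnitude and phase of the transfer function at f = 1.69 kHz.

Step 1 — Angular frequency: ω = 2π·1690 = 1.062e+04 rad/s.
Step 2 — Transfer function: H(jω) = 1/(1 + jωRC).
Step 3 — Denominator: 1 + jωRC = 1 + j·1.062e+04·137·2.88e-09 = 1 + j0.00419.
Step 4 — H = 1 - j0.00419.
Step 5 — Magnitude: |H| = 1 (-0.0 dB); phase: φ = -0.2°.

|H| = 1 (-0.0 dB), φ = -0.2°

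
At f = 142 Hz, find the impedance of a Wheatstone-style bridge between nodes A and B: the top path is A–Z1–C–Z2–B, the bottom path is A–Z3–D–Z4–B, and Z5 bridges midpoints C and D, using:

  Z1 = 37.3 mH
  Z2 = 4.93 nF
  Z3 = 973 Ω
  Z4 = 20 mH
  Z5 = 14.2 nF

Step 1 — Angular frequency: ω = 2π·f = 2π·142 = 892.2 rad/s.
Step 2 — Component impedances:
  Z1: Z = jωL = j·892.2·0.0373 = 0 + j33.28 Ω
  Z2: Z = 1/(jωC) = -j/(ω·C) = 0 - j2.273e+05 Ω
  Z3: Z = R = 973 Ω
  Z4: Z = jωL = j·892.2·0.02 = 0 + j17.84 Ω
  Z5: Z = 1/(jωC) = -j/(ω·C) = 0 - j7.893e+04 Ω
Step 3 — Bridge requires nodal analysis (the Z5 bridge couples midpoints C and D, so the two paths cannot be reduced to a simple series/parallel combination). Setting node B to ground and injecting 1 A at node A, the 3-node admittance system at A, C, D solves to V_A = Z_AB = 972.9 + j1.679 Ω = 972.9∠0.1° Ω.

Z = 972.9 + j1.679 Ω = 972.9∠0.1° Ω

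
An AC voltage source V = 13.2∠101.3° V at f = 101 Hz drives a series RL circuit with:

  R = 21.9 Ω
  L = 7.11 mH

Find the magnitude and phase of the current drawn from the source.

Step 1 — Angular frequency: ω = 2π·f = 2π·101 = 634.6 rad/s.
Step 2 — Component impedances:
  R: Z = R = 21.9 Ω
  L: Z = jωL = j·634.6·0.00711 = 0 + j4.512 Ω
Step 3 — Series combination: Z_total = R + L = 21.9 + j4.512 Ω = 22.36∠11.6° Ω.
Step 4 — Source phasor: V = 13.2∠101.3° V = -2.586 + j12.94 V.
Step 5 — Ohm's law: I = V / Z_total = (-2.586 + j12.94) / (21.9 + j4.512) = 0.00352 + j0.5903 A.
Step 6 — Convert to polar: |I| = 0.5903 A, ∠I = 89.7°.

I = 0.5903∠89.7° A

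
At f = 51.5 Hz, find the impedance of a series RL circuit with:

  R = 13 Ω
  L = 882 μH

Step 1 — Angular frequency: ω = 2π·f = 2π·51.5 = 323.6 rad/s.
Step 2 — Component impedances:
  R: Z = R = 13 Ω
  L: Z = jωL = j·323.6·0.000882 = 0 + j0.2854 Ω
Step 3 — Series combination: Z_total = R + L = 13 + j0.2854 Ω = 13∠1.3° Ω.

Z = 13 + j0.2854 Ω = 13∠1.3° Ω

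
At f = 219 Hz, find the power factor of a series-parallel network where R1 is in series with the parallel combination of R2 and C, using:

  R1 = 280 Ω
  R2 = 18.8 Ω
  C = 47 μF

Step 1 — Angular frequency: ω = 2π·f = 2π·219 = 1376 rad/s.
Step 2 — Component impedances:
  R1: Z = R = 280 Ω
  R2: Z = R = 18.8 Ω
  C: Z = 1/(jωC) = -j/(ω·C) = 0 - j15.46 Ω
Step 3 — Parallel branch: R2 || C = 1/(1/R2 + 1/C) = 7.586 - j9.223 Ω.
Step 4 — Series with R1: Z_total = R1 + (R2 || C) = 287.6 - j9.223 Ω = 287.7∠-1.8° Ω.
Step 5 — Power factor: PF = cos(φ) = Re(Z)/|Z| = 287.59/287.73 = 0.9995.
Step 6 — Type: Im(Z) = -9.223 ⇒ leading (phase φ = -1.8°).

PF = 0.9995 (leading, φ = -1.8°)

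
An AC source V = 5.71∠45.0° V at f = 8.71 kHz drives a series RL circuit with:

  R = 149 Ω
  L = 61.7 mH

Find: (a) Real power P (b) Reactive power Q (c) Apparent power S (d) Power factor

Step 1 — Angular frequency: ω = 2π·f = 2π·8710 = 5.473e+04 rad/s.
Step 2 — Component impedances:
  R: Z = R = 149 Ω
  L: Z = jωL = j·5.473e+04·0.0617 = 0 + j3377 Ω
Step 3 — Series combination: Z_total = R + L = 149 + j3377 Ω = 3380∠87.5° Ω.
Step 4 — Source phasor: V = 5.71∠45.0° V = 4.038 + j4.038 V.
Step 5 — Current: I = V / Z = 0.001246 - j0.001141 A = 0.001689∠-42.5° A.
Step 6 — Complex power: S = V·I* = 0.0004253 + j0.009637 VA.
Step 7 — Real power: P = Re(S) = 0.0004253 W.
Step 8 — Reactive power: Q = Im(S) = 0.009637 VAR.
Step 9 — Apparent power: |S| = 0.009646 VA.
Step 10 — Power factor: PF = P/|S| = 0.04408 (lagging).

(a) P = 0.0004253 W  (b) Q = 0.009637 VAR  (c) S = 0.009646 VA  (d) PF = 0.04408 (lagging)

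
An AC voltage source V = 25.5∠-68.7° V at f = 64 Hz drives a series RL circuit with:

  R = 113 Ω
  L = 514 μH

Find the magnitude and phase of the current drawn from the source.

Step 1 — Angular frequency: ω = 2π·f = 2π·64 = 402.1 rad/s.
Step 2 — Component impedances:
  R: Z = R = 113 Ω
  L: Z = jωL = j·402.1·0.000514 = 0 + j0.2067 Ω
Step 3 — Series combination: Z_total = R + L = 113 + j0.2067 Ω = 113∠0.1° Ω.
Step 4 — Source phasor: V = 25.5∠-68.7° V = 9.263 - j23.76 V.
Step 5 — Ohm's law: I = V / Z_total = (9.263 - j23.76) / (113 + j0.2067) = 0.08159 - j0.2104 A.
Step 6 — Convert to polar: |I| = 0.2257 A, ∠I = -68.8°.

I = 0.2257∠-68.8° A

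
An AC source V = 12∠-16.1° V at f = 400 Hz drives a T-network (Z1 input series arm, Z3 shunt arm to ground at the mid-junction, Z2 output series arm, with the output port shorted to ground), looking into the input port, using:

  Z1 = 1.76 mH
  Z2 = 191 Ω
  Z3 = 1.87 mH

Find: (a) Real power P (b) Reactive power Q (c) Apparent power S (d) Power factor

Step 1 — Angular frequency: ω = 2π·f = 2π·400 = 2513 rad/s.
Step 2 — Component impedances:
  Z1: Z = jωL = j·2513·0.00176 = 0 + j4.423 Ω
  Z2: Z = R = 191 Ω
  Z3: Z = jωL = j·2513·0.00187 = 0 + j4.7 Ω
Step 3 — With the output port shorted to ground, the output series arm Z2 runs from the junction to ground; the shunt arm Z3 also runs from the junction to ground. They appear in parallel: Z3 || Z2 = 0.1156 + j4.697 Ω.
Step 4 — Series with input arm Z1: Z_in = Z1 + (Z3 || Z2) = 0.1156 + j9.12 Ω = 9.121∠89.3° Ω.
Step 5 — Source phasor: V = 12∠-16.1° V = 11.53 - j3.328 V.
Step 6 — Current: I = V / Z = -0.3488 - j1.269 A = 1.316∠-105.4° A.
Step 7 — Complex power: S = V·I* = 0.2 + j15.79 VA.
Step 8 — Real power: P = Re(S) = 0.2 W.
Step 9 — Reactive power: Q = Im(S) = 15.79 VAR.
Step 10 — Apparent power: |S| = 15.79 VA.
Step 11 — Power factor: PF = P/|S| = 0.01267 (lagging).

(a) P = 0.2 W  (b) Q = 15.79 VAR  (c) S = 15.79 VA  (d) PF = 0.01267 (lagging)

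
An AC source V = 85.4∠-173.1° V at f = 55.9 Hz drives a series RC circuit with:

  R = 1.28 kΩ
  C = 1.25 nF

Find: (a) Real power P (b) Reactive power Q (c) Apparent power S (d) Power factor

Step 1 — Angular frequency: ω = 2π·f = 2π·55.9 = 351.2 rad/s.
Step 2 — Component impedances:
  R: Z = R = 1280 Ω
  C: Z = 1/(jωC) = -j/(ω·C) = 0 - j2.278e+06 Ω
Step 3 — Series combination: Z_total = R + C = 1280 - j2.278e+06 Ω = 2.278e+06∠-90.0° Ω.
Step 4 — Source phasor: V = 85.4∠-173.1° V = -84.78 - j10.26 V.
Step 5 — Current: I = V / Z = 4.483e-06 - j3.722e-05 A = 3.749e-05∠-83.1° A.
Step 6 — Complex power: S = V·I* = 1.799e-06 - j0.003202 VA.
Step 7 — Real power: P = Re(S) = 1.799e-06 W.
Step 8 — Reactive power: Q = Im(S) = -0.003202 VAR.
Step 9 — Apparent power: |S| = 0.003202 VA.
Step 10 — Power factor: PF = P/|S| = 0.000562 (leading).

(a) P = 1.799e-06 W  (b) Q = -0.003202 VAR  (c) S = 0.003202 VA  (d) PF = 0.000562 (leading)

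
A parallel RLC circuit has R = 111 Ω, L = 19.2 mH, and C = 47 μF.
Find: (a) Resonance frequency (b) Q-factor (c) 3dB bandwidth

Step 1 — Resonance: ω₀ = 1/√(LC) = 1/√(0.0192·4.7e-05) = 1053 rad/s.
Step 2 — f₀ = ω₀/(2π) = 167.5 Hz.
Step 3 — Parallel Q: Q = R/(ω₀L) = 111/(1053·0.0192) = 5.492.
Step 4 — Bandwidth: Δω = ω₀/Q = 191.7 rad/s; BW = Δω/(2π) = 30.51 Hz.

(a) f₀ = 167.5 Hz  (b) Q = 5.492  (c) BW = 30.51 Hz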